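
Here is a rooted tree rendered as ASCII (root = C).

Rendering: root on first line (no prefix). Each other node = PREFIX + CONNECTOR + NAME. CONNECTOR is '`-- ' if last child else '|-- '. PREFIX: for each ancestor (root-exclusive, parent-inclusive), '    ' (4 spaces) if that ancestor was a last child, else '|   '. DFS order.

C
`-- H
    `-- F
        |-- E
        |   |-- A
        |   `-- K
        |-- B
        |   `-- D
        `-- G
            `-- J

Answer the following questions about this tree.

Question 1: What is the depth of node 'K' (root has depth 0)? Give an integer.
Path from root to K: C -> H -> F -> E -> K
Depth = number of edges = 4

Answer: 4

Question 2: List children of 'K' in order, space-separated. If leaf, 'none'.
Node K's children (from adjacency): (leaf)

Answer: none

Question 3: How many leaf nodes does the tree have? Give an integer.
Answer: 4

Derivation:
Leaves (nodes with no children): A, D, J, K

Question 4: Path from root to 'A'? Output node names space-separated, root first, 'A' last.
Walk down from root: C -> H -> F -> E -> A

Answer: C H F E A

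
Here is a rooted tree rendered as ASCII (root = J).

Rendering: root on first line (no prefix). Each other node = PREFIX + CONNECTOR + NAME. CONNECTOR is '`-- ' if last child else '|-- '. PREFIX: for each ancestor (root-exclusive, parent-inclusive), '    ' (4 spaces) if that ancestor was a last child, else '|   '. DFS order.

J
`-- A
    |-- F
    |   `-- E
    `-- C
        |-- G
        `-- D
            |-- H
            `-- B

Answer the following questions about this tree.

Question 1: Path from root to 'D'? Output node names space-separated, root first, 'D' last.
Answer: J A C D

Derivation:
Walk down from root: J -> A -> C -> D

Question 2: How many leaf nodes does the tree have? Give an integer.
Answer: 4

Derivation:
Leaves (nodes with no children): B, E, G, H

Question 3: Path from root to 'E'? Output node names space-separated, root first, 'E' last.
Answer: J A F E

Derivation:
Walk down from root: J -> A -> F -> E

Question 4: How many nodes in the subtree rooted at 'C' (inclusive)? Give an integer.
Answer: 5

Derivation:
Subtree rooted at C contains: B, C, D, G, H
Count = 5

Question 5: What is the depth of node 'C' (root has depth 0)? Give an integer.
Answer: 2

Derivation:
Path from root to C: J -> A -> C
Depth = number of edges = 2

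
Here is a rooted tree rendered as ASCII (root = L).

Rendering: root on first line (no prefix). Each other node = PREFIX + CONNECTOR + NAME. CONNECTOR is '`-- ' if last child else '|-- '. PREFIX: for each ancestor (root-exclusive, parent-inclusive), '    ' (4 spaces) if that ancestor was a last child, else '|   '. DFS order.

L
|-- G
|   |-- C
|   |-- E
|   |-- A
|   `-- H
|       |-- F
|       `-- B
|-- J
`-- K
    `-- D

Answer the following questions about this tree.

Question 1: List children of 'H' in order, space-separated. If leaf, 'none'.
Node H's children (from adjacency): F, B

Answer: F B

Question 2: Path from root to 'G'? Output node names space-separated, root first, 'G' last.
Walk down from root: L -> G

Answer: L G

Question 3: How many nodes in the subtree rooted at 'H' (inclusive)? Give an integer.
Answer: 3

Derivation:
Subtree rooted at H contains: B, F, H
Count = 3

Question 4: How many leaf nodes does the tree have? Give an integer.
Leaves (nodes with no children): A, B, C, D, E, F, J

Answer: 7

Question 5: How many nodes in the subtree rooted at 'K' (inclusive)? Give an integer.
Answer: 2

Derivation:
Subtree rooted at K contains: D, K
Count = 2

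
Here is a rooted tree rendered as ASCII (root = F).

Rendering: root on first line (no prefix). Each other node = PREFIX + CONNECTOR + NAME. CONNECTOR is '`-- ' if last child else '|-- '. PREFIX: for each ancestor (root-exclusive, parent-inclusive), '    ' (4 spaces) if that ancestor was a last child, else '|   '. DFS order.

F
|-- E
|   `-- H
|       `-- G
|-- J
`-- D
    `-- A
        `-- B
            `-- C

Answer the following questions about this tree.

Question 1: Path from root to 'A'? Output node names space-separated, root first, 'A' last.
Answer: F D A

Derivation:
Walk down from root: F -> D -> A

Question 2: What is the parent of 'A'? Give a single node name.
Scan adjacency: A appears as child of D

Answer: D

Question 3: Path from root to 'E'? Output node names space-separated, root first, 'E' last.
Walk down from root: F -> E

Answer: F E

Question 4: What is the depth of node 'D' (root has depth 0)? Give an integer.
Answer: 1

Derivation:
Path from root to D: F -> D
Depth = number of edges = 1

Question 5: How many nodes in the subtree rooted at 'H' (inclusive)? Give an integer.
Subtree rooted at H contains: G, H
Count = 2

Answer: 2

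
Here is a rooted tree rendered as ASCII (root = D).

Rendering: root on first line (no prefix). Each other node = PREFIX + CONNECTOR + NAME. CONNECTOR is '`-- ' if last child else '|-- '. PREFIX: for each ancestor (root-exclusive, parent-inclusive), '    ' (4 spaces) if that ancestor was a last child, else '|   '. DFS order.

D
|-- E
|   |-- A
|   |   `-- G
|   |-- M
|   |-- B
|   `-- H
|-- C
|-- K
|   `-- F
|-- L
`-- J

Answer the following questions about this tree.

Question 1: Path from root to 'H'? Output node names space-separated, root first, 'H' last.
Walk down from root: D -> E -> H

Answer: D E H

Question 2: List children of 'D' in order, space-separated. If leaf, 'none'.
Node D's children (from adjacency): E, C, K, L, J

Answer: E C K L J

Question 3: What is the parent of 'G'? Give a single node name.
Answer: A

Derivation:
Scan adjacency: G appears as child of A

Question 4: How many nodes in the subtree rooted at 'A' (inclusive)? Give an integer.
Subtree rooted at A contains: A, G
Count = 2

Answer: 2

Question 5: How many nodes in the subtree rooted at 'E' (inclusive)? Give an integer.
Answer: 6

Derivation:
Subtree rooted at E contains: A, B, E, G, H, M
Count = 6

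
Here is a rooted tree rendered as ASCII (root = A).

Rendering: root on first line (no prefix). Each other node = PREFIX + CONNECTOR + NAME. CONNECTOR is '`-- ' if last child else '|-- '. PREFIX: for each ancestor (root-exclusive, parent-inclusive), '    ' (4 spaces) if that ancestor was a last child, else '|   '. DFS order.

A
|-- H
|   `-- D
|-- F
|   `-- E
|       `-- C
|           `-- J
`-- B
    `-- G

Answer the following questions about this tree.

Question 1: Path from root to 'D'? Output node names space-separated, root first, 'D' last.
Answer: A H D

Derivation:
Walk down from root: A -> H -> D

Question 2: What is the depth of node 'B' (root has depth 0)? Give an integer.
Path from root to B: A -> B
Depth = number of edges = 1

Answer: 1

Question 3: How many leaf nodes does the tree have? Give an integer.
Leaves (nodes with no children): D, G, J

Answer: 3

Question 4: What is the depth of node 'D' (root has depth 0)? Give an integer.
Answer: 2

Derivation:
Path from root to D: A -> H -> D
Depth = number of edges = 2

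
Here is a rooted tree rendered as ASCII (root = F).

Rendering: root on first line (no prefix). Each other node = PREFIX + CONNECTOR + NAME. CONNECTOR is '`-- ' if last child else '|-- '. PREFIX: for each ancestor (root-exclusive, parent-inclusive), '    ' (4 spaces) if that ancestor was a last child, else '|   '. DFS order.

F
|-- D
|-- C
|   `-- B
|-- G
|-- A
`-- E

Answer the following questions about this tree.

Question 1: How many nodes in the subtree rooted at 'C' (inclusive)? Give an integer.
Subtree rooted at C contains: B, C
Count = 2

Answer: 2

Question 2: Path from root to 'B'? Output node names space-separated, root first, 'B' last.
Answer: F C B

Derivation:
Walk down from root: F -> C -> B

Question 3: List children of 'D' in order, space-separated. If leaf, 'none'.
Node D's children (from adjacency): (leaf)

Answer: none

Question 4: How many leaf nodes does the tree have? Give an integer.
Leaves (nodes with no children): A, B, D, E, G

Answer: 5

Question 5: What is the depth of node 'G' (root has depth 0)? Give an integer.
Path from root to G: F -> G
Depth = number of edges = 1

Answer: 1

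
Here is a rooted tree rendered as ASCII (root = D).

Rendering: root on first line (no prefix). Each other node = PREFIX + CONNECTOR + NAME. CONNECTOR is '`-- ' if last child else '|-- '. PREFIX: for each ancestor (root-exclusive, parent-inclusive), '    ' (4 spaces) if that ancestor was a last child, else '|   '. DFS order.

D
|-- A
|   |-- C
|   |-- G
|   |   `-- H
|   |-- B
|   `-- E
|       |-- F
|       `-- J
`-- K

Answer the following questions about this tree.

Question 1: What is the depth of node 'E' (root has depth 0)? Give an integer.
Path from root to E: D -> A -> E
Depth = number of edges = 2

Answer: 2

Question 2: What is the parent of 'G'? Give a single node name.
Answer: A

Derivation:
Scan adjacency: G appears as child of A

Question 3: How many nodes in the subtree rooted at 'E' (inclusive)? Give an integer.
Answer: 3

Derivation:
Subtree rooted at E contains: E, F, J
Count = 3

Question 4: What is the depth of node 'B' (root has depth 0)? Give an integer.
Answer: 2

Derivation:
Path from root to B: D -> A -> B
Depth = number of edges = 2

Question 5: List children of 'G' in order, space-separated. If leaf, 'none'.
Node G's children (from adjacency): H

Answer: H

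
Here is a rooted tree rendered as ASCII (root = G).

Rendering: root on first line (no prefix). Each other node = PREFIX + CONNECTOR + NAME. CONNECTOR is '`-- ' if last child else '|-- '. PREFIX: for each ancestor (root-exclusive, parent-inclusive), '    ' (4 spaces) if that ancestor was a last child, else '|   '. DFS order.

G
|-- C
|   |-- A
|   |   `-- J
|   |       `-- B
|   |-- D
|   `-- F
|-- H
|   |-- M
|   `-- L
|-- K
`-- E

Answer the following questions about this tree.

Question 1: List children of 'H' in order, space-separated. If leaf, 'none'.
Answer: M L

Derivation:
Node H's children (from adjacency): M, L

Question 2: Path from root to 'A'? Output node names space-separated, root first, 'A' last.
Answer: G C A

Derivation:
Walk down from root: G -> C -> A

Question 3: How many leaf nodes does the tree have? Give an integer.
Answer: 7

Derivation:
Leaves (nodes with no children): B, D, E, F, K, L, M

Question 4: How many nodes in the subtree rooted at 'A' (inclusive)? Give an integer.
Subtree rooted at A contains: A, B, J
Count = 3

Answer: 3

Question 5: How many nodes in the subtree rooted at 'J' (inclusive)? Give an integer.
Answer: 2

Derivation:
Subtree rooted at J contains: B, J
Count = 2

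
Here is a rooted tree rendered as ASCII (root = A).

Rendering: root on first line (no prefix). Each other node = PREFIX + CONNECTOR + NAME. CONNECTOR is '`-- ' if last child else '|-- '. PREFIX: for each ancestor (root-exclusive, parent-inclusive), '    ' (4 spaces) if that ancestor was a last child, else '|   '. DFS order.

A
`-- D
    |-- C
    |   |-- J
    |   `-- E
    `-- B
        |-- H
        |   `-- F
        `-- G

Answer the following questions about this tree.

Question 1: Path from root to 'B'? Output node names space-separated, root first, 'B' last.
Walk down from root: A -> D -> B

Answer: A D B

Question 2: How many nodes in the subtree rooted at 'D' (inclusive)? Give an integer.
Subtree rooted at D contains: B, C, D, E, F, G, H, J
Count = 8

Answer: 8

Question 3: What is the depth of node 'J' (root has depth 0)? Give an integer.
Answer: 3

Derivation:
Path from root to J: A -> D -> C -> J
Depth = number of edges = 3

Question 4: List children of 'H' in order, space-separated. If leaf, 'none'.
Answer: F

Derivation:
Node H's children (from adjacency): F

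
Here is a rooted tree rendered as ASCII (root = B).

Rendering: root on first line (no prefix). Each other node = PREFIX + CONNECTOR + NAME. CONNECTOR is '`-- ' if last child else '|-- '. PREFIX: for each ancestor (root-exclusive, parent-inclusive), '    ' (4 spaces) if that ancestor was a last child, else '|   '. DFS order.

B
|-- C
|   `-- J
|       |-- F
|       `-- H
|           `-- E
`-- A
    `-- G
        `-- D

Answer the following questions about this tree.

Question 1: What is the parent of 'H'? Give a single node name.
Answer: J

Derivation:
Scan adjacency: H appears as child of J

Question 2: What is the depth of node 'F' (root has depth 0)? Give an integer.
Path from root to F: B -> C -> J -> F
Depth = number of edges = 3

Answer: 3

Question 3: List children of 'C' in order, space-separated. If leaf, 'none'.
Answer: J

Derivation:
Node C's children (from adjacency): J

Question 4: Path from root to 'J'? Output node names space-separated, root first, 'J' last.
Walk down from root: B -> C -> J

Answer: B C J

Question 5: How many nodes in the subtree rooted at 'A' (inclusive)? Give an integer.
Answer: 3

Derivation:
Subtree rooted at A contains: A, D, G
Count = 3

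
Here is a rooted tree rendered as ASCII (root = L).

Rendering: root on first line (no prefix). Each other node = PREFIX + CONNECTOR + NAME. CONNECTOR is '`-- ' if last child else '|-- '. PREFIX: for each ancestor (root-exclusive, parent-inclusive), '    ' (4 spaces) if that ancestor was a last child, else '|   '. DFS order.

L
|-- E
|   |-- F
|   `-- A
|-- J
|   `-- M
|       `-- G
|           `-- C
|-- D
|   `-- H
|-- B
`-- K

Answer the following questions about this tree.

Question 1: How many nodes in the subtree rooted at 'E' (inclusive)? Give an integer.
Answer: 3

Derivation:
Subtree rooted at E contains: A, E, F
Count = 3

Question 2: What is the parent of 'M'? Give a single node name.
Answer: J

Derivation:
Scan adjacency: M appears as child of J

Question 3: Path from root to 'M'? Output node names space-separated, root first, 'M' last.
Answer: L J M

Derivation:
Walk down from root: L -> J -> M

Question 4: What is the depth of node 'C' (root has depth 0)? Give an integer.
Answer: 4

Derivation:
Path from root to C: L -> J -> M -> G -> C
Depth = number of edges = 4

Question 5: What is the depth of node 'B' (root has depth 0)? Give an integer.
Answer: 1

Derivation:
Path from root to B: L -> B
Depth = number of edges = 1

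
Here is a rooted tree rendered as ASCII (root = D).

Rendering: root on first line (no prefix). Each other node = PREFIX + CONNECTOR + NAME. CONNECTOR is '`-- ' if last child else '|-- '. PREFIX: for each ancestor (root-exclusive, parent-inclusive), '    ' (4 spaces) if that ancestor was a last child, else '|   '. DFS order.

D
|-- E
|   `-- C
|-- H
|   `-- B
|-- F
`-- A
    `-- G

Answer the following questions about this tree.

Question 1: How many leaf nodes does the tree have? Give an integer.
Answer: 4

Derivation:
Leaves (nodes with no children): B, C, F, G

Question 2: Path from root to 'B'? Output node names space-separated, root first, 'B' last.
Answer: D H B

Derivation:
Walk down from root: D -> H -> B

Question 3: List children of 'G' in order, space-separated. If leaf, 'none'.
Answer: none

Derivation:
Node G's children (from adjacency): (leaf)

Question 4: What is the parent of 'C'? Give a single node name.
Answer: E

Derivation:
Scan adjacency: C appears as child of E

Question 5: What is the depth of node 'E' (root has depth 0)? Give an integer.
Answer: 1

Derivation:
Path from root to E: D -> E
Depth = number of edges = 1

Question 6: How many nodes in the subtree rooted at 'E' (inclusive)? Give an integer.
Answer: 2

Derivation:
Subtree rooted at E contains: C, E
Count = 2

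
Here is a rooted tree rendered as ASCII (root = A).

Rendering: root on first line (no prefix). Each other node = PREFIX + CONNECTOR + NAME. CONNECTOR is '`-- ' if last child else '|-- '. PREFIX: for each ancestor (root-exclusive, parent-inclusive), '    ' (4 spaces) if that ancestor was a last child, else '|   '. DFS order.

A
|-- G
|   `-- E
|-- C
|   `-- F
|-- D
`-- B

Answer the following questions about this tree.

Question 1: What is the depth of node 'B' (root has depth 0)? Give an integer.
Path from root to B: A -> B
Depth = number of edges = 1

Answer: 1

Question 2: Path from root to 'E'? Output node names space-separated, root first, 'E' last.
Answer: A G E

Derivation:
Walk down from root: A -> G -> E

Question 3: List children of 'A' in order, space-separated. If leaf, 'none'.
Node A's children (from adjacency): G, C, D, B

Answer: G C D B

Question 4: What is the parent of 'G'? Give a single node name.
Answer: A

Derivation:
Scan adjacency: G appears as child of A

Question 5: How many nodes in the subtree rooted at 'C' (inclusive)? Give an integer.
Subtree rooted at C contains: C, F
Count = 2

Answer: 2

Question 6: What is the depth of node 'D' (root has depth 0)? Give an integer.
Path from root to D: A -> D
Depth = number of edges = 1

Answer: 1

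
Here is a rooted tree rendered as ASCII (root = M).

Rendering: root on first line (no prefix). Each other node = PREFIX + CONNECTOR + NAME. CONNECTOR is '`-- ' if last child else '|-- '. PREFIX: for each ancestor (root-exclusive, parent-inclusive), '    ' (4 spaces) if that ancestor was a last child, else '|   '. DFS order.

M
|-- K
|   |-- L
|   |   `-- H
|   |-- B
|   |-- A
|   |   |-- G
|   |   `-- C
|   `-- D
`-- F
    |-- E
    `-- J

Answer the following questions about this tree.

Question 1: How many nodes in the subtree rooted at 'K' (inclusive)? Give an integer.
Answer: 8

Derivation:
Subtree rooted at K contains: A, B, C, D, G, H, K, L
Count = 8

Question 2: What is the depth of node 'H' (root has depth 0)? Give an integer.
Answer: 3

Derivation:
Path from root to H: M -> K -> L -> H
Depth = number of edges = 3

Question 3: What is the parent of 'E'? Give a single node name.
Scan adjacency: E appears as child of F

Answer: F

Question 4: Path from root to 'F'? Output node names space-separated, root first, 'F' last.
Walk down from root: M -> F

Answer: M F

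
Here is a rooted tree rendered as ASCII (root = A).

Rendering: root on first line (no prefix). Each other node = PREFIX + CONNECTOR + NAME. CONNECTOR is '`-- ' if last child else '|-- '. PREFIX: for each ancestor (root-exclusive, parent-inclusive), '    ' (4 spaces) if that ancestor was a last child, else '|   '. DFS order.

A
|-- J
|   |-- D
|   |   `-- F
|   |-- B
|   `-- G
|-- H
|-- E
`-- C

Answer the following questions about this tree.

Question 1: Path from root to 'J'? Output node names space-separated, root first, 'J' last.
Answer: A J

Derivation:
Walk down from root: A -> J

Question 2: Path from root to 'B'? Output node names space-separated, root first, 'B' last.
Answer: A J B

Derivation:
Walk down from root: A -> J -> B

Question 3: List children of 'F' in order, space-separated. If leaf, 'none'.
Answer: none

Derivation:
Node F's children (from adjacency): (leaf)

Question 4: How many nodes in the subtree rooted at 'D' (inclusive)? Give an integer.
Answer: 2

Derivation:
Subtree rooted at D contains: D, F
Count = 2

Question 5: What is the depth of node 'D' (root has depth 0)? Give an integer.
Answer: 2

Derivation:
Path from root to D: A -> J -> D
Depth = number of edges = 2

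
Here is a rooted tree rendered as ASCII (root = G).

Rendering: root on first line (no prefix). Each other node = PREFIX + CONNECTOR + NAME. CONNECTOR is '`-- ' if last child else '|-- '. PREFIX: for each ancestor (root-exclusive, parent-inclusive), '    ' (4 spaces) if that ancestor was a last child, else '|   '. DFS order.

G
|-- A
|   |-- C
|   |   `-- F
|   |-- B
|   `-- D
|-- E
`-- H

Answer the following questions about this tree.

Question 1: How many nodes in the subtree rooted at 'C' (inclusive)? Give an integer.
Answer: 2

Derivation:
Subtree rooted at C contains: C, F
Count = 2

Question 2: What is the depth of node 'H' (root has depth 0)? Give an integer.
Answer: 1

Derivation:
Path from root to H: G -> H
Depth = number of edges = 1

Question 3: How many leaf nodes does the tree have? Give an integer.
Leaves (nodes with no children): B, D, E, F, H

Answer: 5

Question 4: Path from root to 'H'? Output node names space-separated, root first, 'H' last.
Walk down from root: G -> H

Answer: G H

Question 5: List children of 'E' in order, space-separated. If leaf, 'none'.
Answer: none

Derivation:
Node E's children (from adjacency): (leaf)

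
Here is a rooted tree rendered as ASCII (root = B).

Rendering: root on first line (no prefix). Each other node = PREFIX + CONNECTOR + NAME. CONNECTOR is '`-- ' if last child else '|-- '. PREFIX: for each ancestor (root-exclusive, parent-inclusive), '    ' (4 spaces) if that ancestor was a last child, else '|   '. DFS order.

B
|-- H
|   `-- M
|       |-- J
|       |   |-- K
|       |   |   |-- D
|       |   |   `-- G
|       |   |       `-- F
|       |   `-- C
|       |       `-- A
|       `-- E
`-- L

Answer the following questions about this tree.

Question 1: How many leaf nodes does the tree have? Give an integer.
Answer: 5

Derivation:
Leaves (nodes with no children): A, D, E, F, L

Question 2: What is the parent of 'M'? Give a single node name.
Answer: H

Derivation:
Scan adjacency: M appears as child of H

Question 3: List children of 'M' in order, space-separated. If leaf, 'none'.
Node M's children (from adjacency): J, E

Answer: J E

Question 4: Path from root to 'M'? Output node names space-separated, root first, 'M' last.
Answer: B H M

Derivation:
Walk down from root: B -> H -> M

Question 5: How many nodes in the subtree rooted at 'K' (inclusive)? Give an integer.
Subtree rooted at K contains: D, F, G, K
Count = 4

Answer: 4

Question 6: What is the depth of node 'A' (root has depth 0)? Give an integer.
Path from root to A: B -> H -> M -> J -> C -> A
Depth = number of edges = 5

Answer: 5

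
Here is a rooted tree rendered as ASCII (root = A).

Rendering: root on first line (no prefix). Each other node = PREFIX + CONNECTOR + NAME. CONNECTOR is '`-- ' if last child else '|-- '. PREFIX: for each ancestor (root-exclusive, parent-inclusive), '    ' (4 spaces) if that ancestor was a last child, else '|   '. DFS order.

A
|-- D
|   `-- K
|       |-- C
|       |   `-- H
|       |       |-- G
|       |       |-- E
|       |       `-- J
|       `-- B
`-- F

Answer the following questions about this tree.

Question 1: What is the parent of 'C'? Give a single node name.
Scan adjacency: C appears as child of K

Answer: K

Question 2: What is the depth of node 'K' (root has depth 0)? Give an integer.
Answer: 2

Derivation:
Path from root to K: A -> D -> K
Depth = number of edges = 2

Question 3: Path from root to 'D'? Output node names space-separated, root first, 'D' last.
Walk down from root: A -> D

Answer: A D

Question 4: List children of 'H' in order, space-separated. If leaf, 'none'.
Node H's children (from adjacency): G, E, J

Answer: G E J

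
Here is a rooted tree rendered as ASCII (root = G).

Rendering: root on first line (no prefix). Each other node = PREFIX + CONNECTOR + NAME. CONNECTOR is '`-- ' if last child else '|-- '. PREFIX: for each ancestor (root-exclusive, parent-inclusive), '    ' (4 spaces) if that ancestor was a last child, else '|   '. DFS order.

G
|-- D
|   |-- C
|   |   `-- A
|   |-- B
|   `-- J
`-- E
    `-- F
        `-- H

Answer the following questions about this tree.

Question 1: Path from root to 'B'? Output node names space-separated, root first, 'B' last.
Walk down from root: G -> D -> B

Answer: G D B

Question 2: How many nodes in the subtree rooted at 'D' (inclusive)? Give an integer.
Answer: 5

Derivation:
Subtree rooted at D contains: A, B, C, D, J
Count = 5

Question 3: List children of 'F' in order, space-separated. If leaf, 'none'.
Node F's children (from adjacency): H

Answer: H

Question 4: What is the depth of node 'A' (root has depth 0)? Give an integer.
Path from root to A: G -> D -> C -> A
Depth = number of edges = 3

Answer: 3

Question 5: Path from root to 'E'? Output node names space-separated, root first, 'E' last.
Answer: G E

Derivation:
Walk down from root: G -> E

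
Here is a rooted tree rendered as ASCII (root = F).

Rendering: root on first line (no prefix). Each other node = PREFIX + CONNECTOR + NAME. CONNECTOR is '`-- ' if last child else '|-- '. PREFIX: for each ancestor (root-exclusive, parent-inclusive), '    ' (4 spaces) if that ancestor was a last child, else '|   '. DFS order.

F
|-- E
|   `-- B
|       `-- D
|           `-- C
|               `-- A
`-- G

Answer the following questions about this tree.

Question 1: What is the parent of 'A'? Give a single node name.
Answer: C

Derivation:
Scan adjacency: A appears as child of C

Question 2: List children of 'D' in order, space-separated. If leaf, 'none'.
Answer: C

Derivation:
Node D's children (from adjacency): C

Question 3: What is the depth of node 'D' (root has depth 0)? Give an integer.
Answer: 3

Derivation:
Path from root to D: F -> E -> B -> D
Depth = number of edges = 3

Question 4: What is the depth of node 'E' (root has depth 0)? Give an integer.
Path from root to E: F -> E
Depth = number of edges = 1

Answer: 1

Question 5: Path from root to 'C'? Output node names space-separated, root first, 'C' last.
Walk down from root: F -> E -> B -> D -> C

Answer: F E B D C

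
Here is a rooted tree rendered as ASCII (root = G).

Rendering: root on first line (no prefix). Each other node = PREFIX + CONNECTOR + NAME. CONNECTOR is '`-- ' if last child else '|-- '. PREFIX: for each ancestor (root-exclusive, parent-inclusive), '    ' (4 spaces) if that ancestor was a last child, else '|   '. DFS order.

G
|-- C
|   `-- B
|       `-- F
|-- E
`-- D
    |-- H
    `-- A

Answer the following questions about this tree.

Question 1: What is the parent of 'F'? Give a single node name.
Answer: B

Derivation:
Scan adjacency: F appears as child of B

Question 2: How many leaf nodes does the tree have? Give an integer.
Leaves (nodes with no children): A, E, F, H

Answer: 4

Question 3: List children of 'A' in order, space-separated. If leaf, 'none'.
Node A's children (from adjacency): (leaf)

Answer: none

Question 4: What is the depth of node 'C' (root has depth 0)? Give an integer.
Path from root to C: G -> C
Depth = number of edges = 1

Answer: 1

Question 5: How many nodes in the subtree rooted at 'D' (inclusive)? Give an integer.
Answer: 3

Derivation:
Subtree rooted at D contains: A, D, H
Count = 3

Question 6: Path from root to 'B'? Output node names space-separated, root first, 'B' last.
Answer: G C B

Derivation:
Walk down from root: G -> C -> B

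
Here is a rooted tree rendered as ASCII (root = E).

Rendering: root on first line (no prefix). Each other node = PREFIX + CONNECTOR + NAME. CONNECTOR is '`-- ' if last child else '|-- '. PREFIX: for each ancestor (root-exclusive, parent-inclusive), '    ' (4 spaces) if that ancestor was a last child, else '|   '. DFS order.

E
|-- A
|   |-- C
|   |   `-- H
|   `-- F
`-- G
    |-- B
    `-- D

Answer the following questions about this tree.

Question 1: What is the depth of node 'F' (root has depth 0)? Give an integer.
Path from root to F: E -> A -> F
Depth = number of edges = 2

Answer: 2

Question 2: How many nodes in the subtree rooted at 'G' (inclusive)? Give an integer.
Answer: 3

Derivation:
Subtree rooted at G contains: B, D, G
Count = 3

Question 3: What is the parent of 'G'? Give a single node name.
Answer: E

Derivation:
Scan adjacency: G appears as child of E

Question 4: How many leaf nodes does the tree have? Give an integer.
Answer: 4

Derivation:
Leaves (nodes with no children): B, D, F, H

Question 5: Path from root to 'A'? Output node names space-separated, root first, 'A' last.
Answer: E A

Derivation:
Walk down from root: E -> A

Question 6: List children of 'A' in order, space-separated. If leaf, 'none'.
Node A's children (from adjacency): C, F

Answer: C F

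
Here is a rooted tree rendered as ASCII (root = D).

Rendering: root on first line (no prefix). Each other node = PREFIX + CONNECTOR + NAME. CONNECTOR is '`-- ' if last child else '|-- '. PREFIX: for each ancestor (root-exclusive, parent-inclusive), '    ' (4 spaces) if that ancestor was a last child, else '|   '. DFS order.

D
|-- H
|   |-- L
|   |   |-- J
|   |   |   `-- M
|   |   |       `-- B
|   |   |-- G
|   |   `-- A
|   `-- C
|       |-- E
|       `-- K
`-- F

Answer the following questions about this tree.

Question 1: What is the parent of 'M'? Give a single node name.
Answer: J

Derivation:
Scan adjacency: M appears as child of J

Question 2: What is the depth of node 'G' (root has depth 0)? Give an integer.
Path from root to G: D -> H -> L -> G
Depth = number of edges = 3

Answer: 3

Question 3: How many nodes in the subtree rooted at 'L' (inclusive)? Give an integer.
Subtree rooted at L contains: A, B, G, J, L, M
Count = 6

Answer: 6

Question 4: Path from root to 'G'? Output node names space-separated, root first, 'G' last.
Answer: D H L G

Derivation:
Walk down from root: D -> H -> L -> G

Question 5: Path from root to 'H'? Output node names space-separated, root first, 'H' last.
Walk down from root: D -> H

Answer: D H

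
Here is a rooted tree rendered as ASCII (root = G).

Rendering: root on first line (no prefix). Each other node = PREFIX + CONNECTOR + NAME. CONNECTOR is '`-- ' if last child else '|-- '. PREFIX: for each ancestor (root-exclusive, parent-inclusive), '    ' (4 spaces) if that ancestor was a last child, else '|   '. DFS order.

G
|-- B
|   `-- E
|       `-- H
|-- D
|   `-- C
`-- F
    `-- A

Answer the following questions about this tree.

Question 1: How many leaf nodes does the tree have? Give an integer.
Answer: 3

Derivation:
Leaves (nodes with no children): A, C, H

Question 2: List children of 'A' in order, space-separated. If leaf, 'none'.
Node A's children (from adjacency): (leaf)

Answer: none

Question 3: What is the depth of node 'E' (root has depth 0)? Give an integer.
Path from root to E: G -> B -> E
Depth = number of edges = 2

Answer: 2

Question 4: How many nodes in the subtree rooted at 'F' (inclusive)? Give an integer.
Answer: 2

Derivation:
Subtree rooted at F contains: A, F
Count = 2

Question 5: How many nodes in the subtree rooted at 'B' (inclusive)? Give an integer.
Answer: 3

Derivation:
Subtree rooted at B contains: B, E, H
Count = 3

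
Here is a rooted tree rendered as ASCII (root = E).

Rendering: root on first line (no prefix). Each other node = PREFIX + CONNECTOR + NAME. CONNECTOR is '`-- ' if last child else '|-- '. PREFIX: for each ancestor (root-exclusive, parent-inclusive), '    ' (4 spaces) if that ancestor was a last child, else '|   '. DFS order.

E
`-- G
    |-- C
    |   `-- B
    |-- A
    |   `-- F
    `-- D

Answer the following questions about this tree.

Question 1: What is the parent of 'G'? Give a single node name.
Scan adjacency: G appears as child of E

Answer: E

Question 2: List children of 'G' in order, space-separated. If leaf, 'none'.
Node G's children (from adjacency): C, A, D

Answer: C A D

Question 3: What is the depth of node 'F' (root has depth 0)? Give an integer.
Path from root to F: E -> G -> A -> F
Depth = number of edges = 3

Answer: 3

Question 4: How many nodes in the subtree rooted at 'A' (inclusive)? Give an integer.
Subtree rooted at A contains: A, F
Count = 2

Answer: 2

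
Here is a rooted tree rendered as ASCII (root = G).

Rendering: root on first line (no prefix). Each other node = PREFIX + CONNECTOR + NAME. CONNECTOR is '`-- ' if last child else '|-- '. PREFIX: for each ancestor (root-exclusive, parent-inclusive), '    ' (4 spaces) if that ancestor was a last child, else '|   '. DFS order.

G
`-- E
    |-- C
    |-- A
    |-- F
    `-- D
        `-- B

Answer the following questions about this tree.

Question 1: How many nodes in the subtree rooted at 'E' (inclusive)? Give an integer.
Subtree rooted at E contains: A, B, C, D, E, F
Count = 6

Answer: 6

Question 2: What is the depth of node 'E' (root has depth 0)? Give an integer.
Answer: 1

Derivation:
Path from root to E: G -> E
Depth = number of edges = 1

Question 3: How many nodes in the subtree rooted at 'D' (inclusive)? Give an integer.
Answer: 2

Derivation:
Subtree rooted at D contains: B, D
Count = 2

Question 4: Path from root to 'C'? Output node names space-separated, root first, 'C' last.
Answer: G E C

Derivation:
Walk down from root: G -> E -> C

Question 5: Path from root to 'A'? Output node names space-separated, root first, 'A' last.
Answer: G E A

Derivation:
Walk down from root: G -> E -> A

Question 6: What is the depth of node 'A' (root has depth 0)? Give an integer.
Answer: 2

Derivation:
Path from root to A: G -> E -> A
Depth = number of edges = 2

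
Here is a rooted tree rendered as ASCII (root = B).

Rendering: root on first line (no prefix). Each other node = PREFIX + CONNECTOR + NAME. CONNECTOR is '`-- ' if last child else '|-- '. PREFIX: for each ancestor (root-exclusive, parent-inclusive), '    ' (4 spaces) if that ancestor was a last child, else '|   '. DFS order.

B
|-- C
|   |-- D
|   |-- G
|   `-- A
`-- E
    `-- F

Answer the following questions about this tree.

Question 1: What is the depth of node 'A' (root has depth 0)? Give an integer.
Path from root to A: B -> C -> A
Depth = number of edges = 2

Answer: 2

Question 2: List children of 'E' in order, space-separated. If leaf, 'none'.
Node E's children (from adjacency): F

Answer: F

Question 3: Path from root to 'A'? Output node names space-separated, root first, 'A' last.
Answer: B C A

Derivation:
Walk down from root: B -> C -> A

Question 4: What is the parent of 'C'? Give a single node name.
Scan adjacency: C appears as child of B

Answer: B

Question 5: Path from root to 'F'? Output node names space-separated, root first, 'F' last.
Walk down from root: B -> E -> F

Answer: B E F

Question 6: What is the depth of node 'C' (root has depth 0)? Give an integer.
Answer: 1

Derivation:
Path from root to C: B -> C
Depth = number of edges = 1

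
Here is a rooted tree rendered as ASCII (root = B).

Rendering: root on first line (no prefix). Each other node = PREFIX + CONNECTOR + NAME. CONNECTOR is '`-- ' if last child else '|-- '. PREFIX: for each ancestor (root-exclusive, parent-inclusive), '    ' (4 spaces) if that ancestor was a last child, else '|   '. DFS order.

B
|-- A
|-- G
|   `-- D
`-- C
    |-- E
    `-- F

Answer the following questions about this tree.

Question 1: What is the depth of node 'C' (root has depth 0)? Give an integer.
Path from root to C: B -> C
Depth = number of edges = 1

Answer: 1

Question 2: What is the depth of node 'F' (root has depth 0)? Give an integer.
Path from root to F: B -> C -> F
Depth = number of edges = 2

Answer: 2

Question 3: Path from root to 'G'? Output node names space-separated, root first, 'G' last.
Answer: B G

Derivation:
Walk down from root: B -> G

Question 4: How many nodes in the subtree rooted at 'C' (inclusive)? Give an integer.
Answer: 3

Derivation:
Subtree rooted at C contains: C, E, F
Count = 3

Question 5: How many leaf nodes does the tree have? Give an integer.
Leaves (nodes with no children): A, D, E, F

Answer: 4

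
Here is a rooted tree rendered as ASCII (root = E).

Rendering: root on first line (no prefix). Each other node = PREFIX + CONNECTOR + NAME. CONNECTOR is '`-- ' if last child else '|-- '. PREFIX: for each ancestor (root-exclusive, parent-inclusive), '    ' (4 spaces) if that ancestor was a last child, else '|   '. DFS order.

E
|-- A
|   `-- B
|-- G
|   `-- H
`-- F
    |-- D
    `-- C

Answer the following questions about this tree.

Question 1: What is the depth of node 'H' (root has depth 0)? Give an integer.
Path from root to H: E -> G -> H
Depth = number of edges = 2

Answer: 2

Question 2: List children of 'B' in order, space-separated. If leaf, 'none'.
Answer: none

Derivation:
Node B's children (from adjacency): (leaf)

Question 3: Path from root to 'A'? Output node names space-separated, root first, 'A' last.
Answer: E A

Derivation:
Walk down from root: E -> A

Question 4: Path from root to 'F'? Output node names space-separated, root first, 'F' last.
Walk down from root: E -> F

Answer: E F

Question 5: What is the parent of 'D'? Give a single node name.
Scan adjacency: D appears as child of F

Answer: F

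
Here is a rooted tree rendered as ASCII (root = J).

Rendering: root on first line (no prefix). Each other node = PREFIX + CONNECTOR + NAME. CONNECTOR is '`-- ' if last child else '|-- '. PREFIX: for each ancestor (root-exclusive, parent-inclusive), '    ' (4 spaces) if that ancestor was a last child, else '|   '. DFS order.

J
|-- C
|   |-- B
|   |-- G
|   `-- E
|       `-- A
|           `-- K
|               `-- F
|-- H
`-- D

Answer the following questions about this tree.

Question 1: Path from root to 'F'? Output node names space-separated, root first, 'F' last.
Walk down from root: J -> C -> E -> A -> K -> F

Answer: J C E A K F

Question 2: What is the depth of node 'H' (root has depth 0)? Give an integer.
Answer: 1

Derivation:
Path from root to H: J -> H
Depth = number of edges = 1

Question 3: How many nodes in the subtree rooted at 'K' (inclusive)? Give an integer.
Answer: 2

Derivation:
Subtree rooted at K contains: F, K
Count = 2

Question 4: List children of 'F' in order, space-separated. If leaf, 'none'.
Node F's children (from adjacency): (leaf)

Answer: none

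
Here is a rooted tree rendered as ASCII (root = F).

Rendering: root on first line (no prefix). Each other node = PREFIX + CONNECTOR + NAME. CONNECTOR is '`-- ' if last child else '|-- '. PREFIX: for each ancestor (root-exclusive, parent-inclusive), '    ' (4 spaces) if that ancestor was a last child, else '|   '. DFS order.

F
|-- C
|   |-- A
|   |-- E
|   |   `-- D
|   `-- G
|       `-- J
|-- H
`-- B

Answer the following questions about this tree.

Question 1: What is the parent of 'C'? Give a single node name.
Scan adjacency: C appears as child of F

Answer: F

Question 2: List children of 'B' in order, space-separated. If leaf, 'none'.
Node B's children (from adjacency): (leaf)

Answer: none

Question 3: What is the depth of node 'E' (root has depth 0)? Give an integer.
Path from root to E: F -> C -> E
Depth = number of edges = 2

Answer: 2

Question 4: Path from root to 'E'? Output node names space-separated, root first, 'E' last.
Answer: F C E

Derivation:
Walk down from root: F -> C -> E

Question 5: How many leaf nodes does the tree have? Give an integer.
Answer: 5

Derivation:
Leaves (nodes with no children): A, B, D, H, J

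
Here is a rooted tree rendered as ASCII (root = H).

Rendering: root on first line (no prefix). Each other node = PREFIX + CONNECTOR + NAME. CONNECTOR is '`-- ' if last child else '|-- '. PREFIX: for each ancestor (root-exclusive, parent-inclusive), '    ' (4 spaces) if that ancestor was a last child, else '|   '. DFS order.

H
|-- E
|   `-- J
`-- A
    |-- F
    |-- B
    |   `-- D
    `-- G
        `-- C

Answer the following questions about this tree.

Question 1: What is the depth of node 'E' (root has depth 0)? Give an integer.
Path from root to E: H -> E
Depth = number of edges = 1

Answer: 1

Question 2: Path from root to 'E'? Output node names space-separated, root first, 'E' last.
Walk down from root: H -> E

Answer: H E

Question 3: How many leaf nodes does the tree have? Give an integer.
Leaves (nodes with no children): C, D, F, J

Answer: 4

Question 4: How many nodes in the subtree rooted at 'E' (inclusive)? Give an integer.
Answer: 2

Derivation:
Subtree rooted at E contains: E, J
Count = 2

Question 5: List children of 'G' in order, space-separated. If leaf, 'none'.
Answer: C

Derivation:
Node G's children (from adjacency): C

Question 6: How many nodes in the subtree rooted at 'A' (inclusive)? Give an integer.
Answer: 6

Derivation:
Subtree rooted at A contains: A, B, C, D, F, G
Count = 6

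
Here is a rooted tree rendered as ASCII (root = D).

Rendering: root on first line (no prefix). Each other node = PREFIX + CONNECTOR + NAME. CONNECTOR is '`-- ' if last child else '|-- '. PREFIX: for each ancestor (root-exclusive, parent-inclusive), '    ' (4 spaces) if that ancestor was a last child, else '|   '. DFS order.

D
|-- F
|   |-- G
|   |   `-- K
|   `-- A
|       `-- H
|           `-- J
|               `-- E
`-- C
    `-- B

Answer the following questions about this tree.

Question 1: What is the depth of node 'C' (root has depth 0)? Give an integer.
Path from root to C: D -> C
Depth = number of edges = 1

Answer: 1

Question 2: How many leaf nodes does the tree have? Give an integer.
Leaves (nodes with no children): B, E, K

Answer: 3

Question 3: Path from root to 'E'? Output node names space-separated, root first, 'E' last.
Walk down from root: D -> F -> A -> H -> J -> E

Answer: D F A H J E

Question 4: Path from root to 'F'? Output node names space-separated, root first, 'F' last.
Walk down from root: D -> F

Answer: D F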